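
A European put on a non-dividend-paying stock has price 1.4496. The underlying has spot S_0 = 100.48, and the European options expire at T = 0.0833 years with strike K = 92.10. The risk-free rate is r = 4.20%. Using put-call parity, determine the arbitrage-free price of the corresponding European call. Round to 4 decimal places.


Put-call parity: C - P = S_0 * exp(-qT) - K * exp(-rT).
S_0 * exp(-qT) = 100.4800 * 1.00000000 = 100.48000000
K * exp(-rT) = 92.1000 * 0.99650751 = 91.77834194
C = P + S*exp(-qT) - K*exp(-rT)
C = 1.4496 + 100.48000000 - 91.77834194 = 10.1513

Answer: Call price = 10.1513


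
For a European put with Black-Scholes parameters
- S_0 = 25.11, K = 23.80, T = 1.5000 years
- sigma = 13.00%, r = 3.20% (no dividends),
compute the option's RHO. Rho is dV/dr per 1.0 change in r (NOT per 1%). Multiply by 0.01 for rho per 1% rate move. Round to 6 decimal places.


d1 = 0.7176100048; d2 = 0.5583931715
phi(d1) = 0.3083805852; exp(-qT) = 1.0000000000; exp(-rT) = 0.9531337871
N(-d2) = 0.2882879673
Rho = -K*T*exp(-rT)*N(-d2) = -23.8000 * 1.5000 * 0.9531337871 * 0.2882879673 = -9.809539

Answer: Rho = -9.809539


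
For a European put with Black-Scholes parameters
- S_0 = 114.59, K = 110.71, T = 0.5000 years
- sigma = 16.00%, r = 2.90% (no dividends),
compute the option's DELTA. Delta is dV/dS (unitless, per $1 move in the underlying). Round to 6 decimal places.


d1 = 0.4891974243; d2 = 0.3760603393
phi(d1) = 0.3539514249; exp(-qT) = 1.0000000000; exp(-rT) = 0.9856046187
N(-d1) = 0.3123509664
Delta = -exp(-qT) * N(-d1) = -1.0000000000 * 0.3123509664 = -0.312351

Answer: Delta = -0.312351


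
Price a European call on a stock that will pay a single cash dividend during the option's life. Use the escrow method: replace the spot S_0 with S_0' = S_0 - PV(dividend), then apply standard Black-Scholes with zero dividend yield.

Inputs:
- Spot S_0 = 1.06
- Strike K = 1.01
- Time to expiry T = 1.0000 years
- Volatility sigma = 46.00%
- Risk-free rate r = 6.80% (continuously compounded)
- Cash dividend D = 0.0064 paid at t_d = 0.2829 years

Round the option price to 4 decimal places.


Answer: Price = 0.2418

Derivation:
PV(D) = D * exp(-r * t_d) = 0.0064 * 0.98094665 = 0.00627806
S_0' = S_0 - PV(D) = 1.0600 - 0.00627806 = 1.05372194
d1 = (ln(S_0'/K) + (r + sigma^2/2)*T) / (sigma*sqrt(T)) = 0.46995276
d2 = d1 - sigma*sqrt(T) = 0.00995276
exp(-rT) = 0.93426047
N(d1) = 0.68080562; N(d2) = 0.50397051
C = S_0' * N(d1) - K * exp(-rT) * N(d2) = 1.05372194 * 0.68080562 - 1.0100 * 0.93426047 * 0.50397051 = 0.2418


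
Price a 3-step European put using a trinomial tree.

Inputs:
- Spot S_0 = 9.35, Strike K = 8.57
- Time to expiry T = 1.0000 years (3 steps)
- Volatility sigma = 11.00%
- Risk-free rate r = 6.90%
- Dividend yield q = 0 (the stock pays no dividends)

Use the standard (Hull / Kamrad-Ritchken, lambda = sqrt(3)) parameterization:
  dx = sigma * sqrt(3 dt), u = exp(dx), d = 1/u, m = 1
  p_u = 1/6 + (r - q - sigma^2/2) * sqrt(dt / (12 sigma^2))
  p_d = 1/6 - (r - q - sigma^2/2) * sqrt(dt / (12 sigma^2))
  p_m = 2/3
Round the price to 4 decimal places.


Answer: Price = V(0,0) = 0.0287

Derivation:
dt = T/N = 0.333333; dx = sigma*sqrt(3*dt) = 0.110000
u = exp(dx) = 1.116278; d = 1/u = 0.895834
p_u = 0.262045, p_m = 0.666667, p_d = 0.071288
Discount per step: exp(-r*dt) = 0.977262
Stock lattice S(k, j) with j the centered position index:
  k=0: S(0,+0) = 9.3500
  k=1: S(1,-1) = 8.3760; S(1,+0) = 9.3500; S(1,+1) = 10.4372
  k=2: S(2,-2) = 7.5036; S(2,-1) = 8.3760; S(2,+0) = 9.3500; S(2,+1) = 10.4372; S(2,+2) = 11.6508
  k=3: S(3,-3) = 6.7219; S(3,-2) = 7.5036; S(3,-1) = 8.3760; S(3,+0) = 9.3500; S(3,+1) = 10.4372; S(3,+2) = 11.6508; S(3,+3) = 13.0056
Terminal payoffs V(N, j) = max(K - S_T, 0):
  V(3,-3) = 1.848063; V(3,-2) = 1.066449; V(3,-1) = 0.193951; V(3,+0) = 0.000000; V(3,+1) = 0.000000; V(3,+2) = 0.000000; V(3,+3) = 0.000000
Backward induction: V(k, j) = exp(-r*dt) * [p_u * V(k+1, j+1) + p_m * V(k+1, j) + p_d * V(k+1, j-1)]
  V(2,-2) = exp(-r*dt) * [p_u*0.193951 + p_m*1.066449 + p_d*1.848063] = 0.873218
  V(2,-1) = exp(-r*dt) * [p_u*0.000000 + p_m*0.193951 + p_d*1.066449] = 0.200657
  V(2,+0) = exp(-r*dt) * [p_u*0.000000 + p_m*0.000000 + p_d*0.193951] = 0.013512
  V(2,+1) = exp(-r*dt) * [p_u*0.000000 + p_m*0.000000 + p_d*0.000000] = 0.000000
  V(2,+2) = exp(-r*dt) * [p_u*0.000000 + p_m*0.000000 + p_d*0.000000] = 0.000000
  V(1,-1) = exp(-r*dt) * [p_u*0.013512 + p_m*0.200657 + p_d*0.873218] = 0.195024
  V(1,+0) = exp(-r*dt) * [p_u*0.000000 + p_m*0.013512 + p_d*0.200657] = 0.022782
  V(1,+1) = exp(-r*dt) * [p_u*0.000000 + p_m*0.000000 + p_d*0.013512] = 0.000941
  V(0,+0) = exp(-r*dt) * [p_u*0.000941 + p_m*0.022782 + p_d*0.195024] = 0.028671


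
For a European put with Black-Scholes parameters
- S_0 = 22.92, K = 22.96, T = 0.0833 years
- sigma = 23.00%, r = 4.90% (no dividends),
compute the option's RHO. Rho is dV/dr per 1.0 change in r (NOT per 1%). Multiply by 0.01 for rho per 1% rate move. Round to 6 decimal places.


d1 = 0.0684116983; d2 = 0.0020296977
phi(d1) = 0.3980098149; exp(-qT) = 1.0000000000; exp(-rT) = 0.9959266188
N(-d2) = 0.4991902683
Rho = -K*T*exp(-rT)*N(-d2) = -22.9600 * 0.0833 * 0.9959266188 * 0.4991902683 = -0.950846

Answer: Rho = -0.950846


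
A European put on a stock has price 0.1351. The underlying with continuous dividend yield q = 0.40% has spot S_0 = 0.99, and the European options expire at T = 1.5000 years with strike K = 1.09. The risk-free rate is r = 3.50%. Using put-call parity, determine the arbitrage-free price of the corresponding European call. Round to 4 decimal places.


Answer: Call price = 0.0849

Derivation:
Put-call parity: C - P = S_0 * exp(-qT) - K * exp(-rT).
S_0 * exp(-qT) = 0.9900 * 0.99401796 = 0.98407778
K * exp(-rT) = 1.0900 * 0.94885432 = 1.03425121
C = P + S*exp(-qT) - K*exp(-rT)
C = 0.1351 + 0.98407778 - 1.03425121 = 0.0849


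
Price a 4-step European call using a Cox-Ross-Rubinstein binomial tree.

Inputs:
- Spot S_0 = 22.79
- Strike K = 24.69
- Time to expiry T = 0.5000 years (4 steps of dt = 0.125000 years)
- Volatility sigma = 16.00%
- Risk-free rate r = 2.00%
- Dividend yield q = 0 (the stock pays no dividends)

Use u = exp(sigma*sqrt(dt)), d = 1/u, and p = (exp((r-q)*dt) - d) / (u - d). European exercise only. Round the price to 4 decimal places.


dt = T/N = 0.125000
u = exp(sigma*sqrt(dt)) = 1.058199; d = 1/u = 0.945002
p = (exp((r-q)*dt) - d) / (u - d) = 0.507975
Discount per step: exp(-r*dt) = 0.997503
Stock lattice S(k, i) with i counting down-moves:
  k=0: S(0,0) = 22.7900
  k=1: S(1,0) = 24.1164; S(1,1) = 21.5366
  k=2: S(2,0) = 25.5199; S(2,1) = 22.7900; S(2,2) = 20.3521
  k=3: S(3,0) = 27.0051; S(3,1) = 24.1164; S(3,2) = 21.5366; S(3,3) = 19.2328
  k=4: S(4,0) = 28.5768; S(4,1) = 25.5199; S(4,2) = 22.7900; S(4,3) = 20.3521; S(4,4) = 18.1750
Terminal payoffs V(N, i) = max(S_T - K, 0):
  V(4,0) = 3.886823; V(4,1) = 0.829910; V(4,2) = 0.000000; V(4,3) = 0.000000; V(4,4) = 0.000000
Backward induction: V(k, i) = exp(-r*dt) * [p * V(k+1, i) + (1-p) * V(k+1, i+1)].
  V(3,0) = exp(-r*dt) * [p*3.886823 + (1-p)*0.829910] = 2.376795
  V(3,1) = exp(-r*dt) * [p*0.829910 + (1-p)*0.000000] = 0.420521
  V(3,2) = exp(-r*dt) * [p*0.000000 + (1-p)*0.000000] = 0.000000
  V(3,3) = exp(-r*dt) * [p*0.000000 + (1-p)*0.000000] = 0.000000
  V(2,0) = exp(-r*dt) * [p*2.376795 + (1-p)*0.420521] = 1.410727
  V(2,1) = exp(-r*dt) * [p*0.420521 + (1-p)*0.000000] = 0.213080
  V(2,2) = exp(-r*dt) * [p*0.000000 + (1-p)*0.000000] = 0.000000
  V(1,0) = exp(-r*dt) * [p*1.410727 + (1-p)*0.213080] = 0.819403
  V(1,1) = exp(-r*dt) * [p*0.213080 + (1-p)*0.000000] = 0.107969
  V(0,0) = exp(-r*dt) * [p*0.819403 + (1-p)*0.107969] = 0.468188

Answer: Price = V(0,0) = 0.4682


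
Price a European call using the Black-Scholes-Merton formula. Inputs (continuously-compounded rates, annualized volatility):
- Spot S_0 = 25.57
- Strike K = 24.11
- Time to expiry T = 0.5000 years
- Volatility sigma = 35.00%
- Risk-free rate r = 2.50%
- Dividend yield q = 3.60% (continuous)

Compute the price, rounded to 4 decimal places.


Answer: Price = 3.1161

Derivation:
d1 = (ln(S/K) + (r - q + 0.5*sigma^2) * T) / (sigma * sqrt(T)) = 0.33908032
d2 = d1 - sigma * sqrt(T) = 0.09159294
exp(-rT) = 0.98757780; exp(-qT) = 0.98216103
C = S_0 * exp(-qT) * N(d1) - K * exp(-rT) * N(d2)
N(d1) = 0.63272539; N(d2) = 0.53648927
C = 25.5700 * 0.98216103 * 0.63272539 - 24.1100 * 0.98757780 * 0.53648927 = 3.1161


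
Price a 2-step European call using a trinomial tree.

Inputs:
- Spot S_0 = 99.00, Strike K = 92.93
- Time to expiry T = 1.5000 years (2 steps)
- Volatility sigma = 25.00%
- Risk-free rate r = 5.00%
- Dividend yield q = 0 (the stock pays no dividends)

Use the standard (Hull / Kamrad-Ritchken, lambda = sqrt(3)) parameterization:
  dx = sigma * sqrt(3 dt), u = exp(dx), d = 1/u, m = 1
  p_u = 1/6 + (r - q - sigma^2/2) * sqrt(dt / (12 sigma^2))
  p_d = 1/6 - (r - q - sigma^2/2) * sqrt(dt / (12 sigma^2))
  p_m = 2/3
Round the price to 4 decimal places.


dt = T/N = 0.750000; dx = sigma*sqrt(3*dt) = 0.375000
u = exp(dx) = 1.454991; d = 1/u = 0.687289
p_u = 0.185417, p_m = 0.666667, p_d = 0.147917
Discount per step: exp(-r*dt) = 0.963194
Stock lattice S(k, j) with j the centered position index:
  k=0: S(0,+0) = 99.0000
  k=1: S(1,-1) = 68.0416; S(1,+0) = 99.0000; S(1,+1) = 144.0442
  k=2: S(2,-2) = 46.7643; S(2,-1) = 68.0416; S(2,+0) = 99.0000; S(2,+1) = 144.0442; S(2,+2) = 209.5830
Terminal payoffs V(N, j) = max(S_T - K, 0):
  V(2,-2) = 0.000000; V(2,-1) = 0.000000; V(2,+0) = 6.070000; V(2,+1) = 51.114150; V(2,+2) = 116.653002
Backward induction: V(k, j) = exp(-r*dt) * [p_u * V(k+1, j+1) + p_m * V(k+1, j) + p_d * V(k+1, j-1)]
  V(1,-1) = exp(-r*dt) * [p_u*6.070000 + p_m*0.000000 + p_d*0.000000] = 1.084055
  V(1,+0) = exp(-r*dt) * [p_u*51.114150 + p_m*6.070000 + p_d*0.000000] = 13.026320
  V(1,+1) = exp(-r*dt) * [p_u*116.653002 + p_m*51.114150 + p_d*6.070000] = 54.520045
  V(0,+0) = exp(-r*dt) * [p_u*54.520045 + p_m*13.026320 + p_d*1.084055] = 18.255894

Answer: Price = V(0,0) = 18.2559


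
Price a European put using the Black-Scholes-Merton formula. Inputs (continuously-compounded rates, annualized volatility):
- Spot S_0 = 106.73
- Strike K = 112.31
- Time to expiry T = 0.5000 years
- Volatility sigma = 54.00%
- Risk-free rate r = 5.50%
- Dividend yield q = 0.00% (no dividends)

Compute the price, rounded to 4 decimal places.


Answer: Price = 17.6491

Derivation:
d1 = (ln(S/K) + (r - q + 0.5*sigma^2) * T) / (sigma * sqrt(T)) = 0.12947747
d2 = d1 - sigma * sqrt(T) = -0.25236019
exp(-rT) = 0.97287468; exp(-qT) = 1.00000000
P = K * exp(-rT) * N(-d2) - S_0 * exp(-qT) * N(-d1)
N(-d1) = 0.44848992; N(-d2) = 0.59961867
P = 112.3100 * 0.97287468 * 0.59961867 - 106.7300 * 1.00000000 * 0.44848992 = 17.6491


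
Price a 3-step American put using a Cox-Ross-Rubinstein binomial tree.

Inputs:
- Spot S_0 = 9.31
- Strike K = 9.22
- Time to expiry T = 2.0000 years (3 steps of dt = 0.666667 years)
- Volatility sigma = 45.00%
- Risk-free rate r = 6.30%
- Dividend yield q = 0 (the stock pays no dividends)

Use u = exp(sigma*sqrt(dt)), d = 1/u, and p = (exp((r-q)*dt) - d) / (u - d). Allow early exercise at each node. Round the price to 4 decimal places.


dt = T/N = 0.666667
u = exp(sigma*sqrt(dt)) = 1.444009; d = 1/u = 0.692516
p = (exp((r-q)*dt) - d) / (u - d) = 0.466243
Discount per step: exp(-r*dt) = 0.958870
Stock lattice S(k, i) with i counting down-moves:
  k=0: S(0,0) = 9.3100
  k=1: S(1,0) = 13.4437; S(1,1) = 6.4473
  k=2: S(2,0) = 19.4129; S(2,1) = 9.3100; S(2,2) = 4.4649
  k=3: S(3,0) = 28.0324; S(3,1) = 13.4437; S(3,2) = 6.4473; S(3,3) = 3.0920
Terminal payoffs V(N, i) = max(K - S_T, 0):
  V(3,0) = 0.000000; V(3,1) = 0.000000; V(3,2) = 2.772673; V(3,3) = 6.127998
Backward induction: V(k, i) = exp(-r*dt) * [p * V(k+1, i) + (1-p) * V(k+1, i+1)]; then take max(V_cont, immediate exercise) for American.
  V(2,0) = exp(-r*dt) * [p*0.000000 + (1-p)*0.000000] = 0.000000; exercise = 0.000000; V(2,0) = max -> 0.000000
  V(2,1) = exp(-r*dt) * [p*0.000000 + (1-p)*2.772673] = 1.419064; exercise = 0.000000; V(2,1) = max -> 1.419064
  V(2,2) = exp(-r*dt) * [p*2.772673 + (1-p)*6.127998] = 4.375900; exercise = 4.755121; V(2,2) = max -> 4.755121
  V(1,0) = exp(-r*dt) * [p*0.000000 + (1-p)*1.419064] = 0.726282; exercise = 0.000000; V(1,0) = max -> 0.726282
  V(1,1) = exp(-r*dt) * [p*1.419064 + (1-p)*4.755121] = 3.068104; exercise = 2.772673; V(1,1) = max -> 3.068104
  V(0,0) = exp(-r*dt) * [p*0.726282 + (1-p)*3.068104] = 1.894963; exercise = 0.000000; V(0,0) = max -> 1.894963

Answer: Price = V(0,0) = 1.8950


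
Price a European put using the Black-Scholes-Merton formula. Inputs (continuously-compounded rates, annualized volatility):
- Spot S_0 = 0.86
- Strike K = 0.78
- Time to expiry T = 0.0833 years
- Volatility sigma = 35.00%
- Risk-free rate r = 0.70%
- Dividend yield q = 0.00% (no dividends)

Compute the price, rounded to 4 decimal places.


Answer: Price = 0.0073

Derivation:
d1 = (ln(S/K) + (r - q + 0.5*sigma^2) * T) / (sigma * sqrt(T)) = 1.02284395
d2 = d1 - sigma * sqrt(T) = 0.92182786
exp(-rT) = 0.99941707; exp(-qT) = 1.00000000
P = K * exp(-rT) * N(-d2) - S_0 * exp(-qT) * N(-d1)
N(-d1) = 0.15319082; N(-d2) = 0.17830919
P = 0.7800 * 0.99941707 * 0.17830919 - 0.8600 * 1.00000000 * 0.15319082 = 0.0073


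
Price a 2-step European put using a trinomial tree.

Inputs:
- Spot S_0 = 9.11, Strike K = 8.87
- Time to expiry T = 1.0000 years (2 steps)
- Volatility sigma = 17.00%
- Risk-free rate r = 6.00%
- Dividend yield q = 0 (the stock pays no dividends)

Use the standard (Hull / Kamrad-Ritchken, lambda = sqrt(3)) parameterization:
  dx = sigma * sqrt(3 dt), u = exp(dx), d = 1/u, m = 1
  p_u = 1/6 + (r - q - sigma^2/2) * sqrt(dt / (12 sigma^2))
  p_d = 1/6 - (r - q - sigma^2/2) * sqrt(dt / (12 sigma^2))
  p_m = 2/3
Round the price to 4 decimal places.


dt = T/N = 0.500000; dx = sigma*sqrt(3*dt) = 0.208207
u = exp(dx) = 1.231468; d = 1/u = 0.812039
p_u = 0.221360, p_m = 0.666667, p_d = 0.111973
Discount per step: exp(-r*dt) = 0.970446
Stock lattice S(k, j) with j the centered position index:
  k=0: S(0,+0) = 9.1100
  k=1: S(1,-1) = 7.3977; S(1,+0) = 9.1100; S(1,+1) = 11.2187
  k=2: S(2,-2) = 6.0072; S(2,-1) = 7.3977; S(2,+0) = 9.1100; S(2,+1) = 11.2187; S(2,+2) = 13.8154
Terminal payoffs V(N, j) = max(K - S_T, 0):
  V(2,-2) = 2.862796; V(2,-1) = 1.472323; V(2,+0) = 0.000000; V(2,+1) = 0.000000; V(2,+2) = 0.000000
Backward induction: V(k, j) = exp(-r*dt) * [p_u * V(k+1, j+1) + p_m * V(k+1, j) + p_d * V(k+1, j-1)]
  V(1,-1) = exp(-r*dt) * [p_u*0.000000 + p_m*1.472323 + p_d*2.862796] = 1.263622
  V(1,+0) = exp(-r*dt) * [p_u*0.000000 + p_m*0.000000 + p_d*1.472323] = 0.159989
  V(1,+1) = exp(-r*dt) * [p_u*0.000000 + p_m*0.000000 + p_d*0.000000] = 0.000000
  V(0,+0) = exp(-r*dt) * [p_u*0.000000 + p_m*0.159989 + p_d*1.263622] = 0.240817

Answer: Price = V(0,0) = 0.2408


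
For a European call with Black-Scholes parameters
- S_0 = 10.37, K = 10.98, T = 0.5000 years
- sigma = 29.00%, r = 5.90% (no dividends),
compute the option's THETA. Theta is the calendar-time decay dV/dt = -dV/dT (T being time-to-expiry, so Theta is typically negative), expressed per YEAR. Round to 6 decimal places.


d1 = -0.0323484959; d2 = -0.2374094625
phi(d1) = 0.3987336034; exp(-qT) = 1.0000000000; exp(-rT) = 0.9709308776
Theta = -S*exp(-qT)*phi(d1)*sigma/(2*sqrt(T)) - r*K*exp(-rT)*N(d2) + q*S*exp(-qT)*N(d1)
N(d1) = 0.4870970676; N(d2) = 0.4061695748; sqrt(T) = 0.7071067812
Term 1 = -10.3700 * 1.0000000000 * 0.3987336034 * 0.2900 / (2 * 0.7071067812) = -0.8478999194
Term 2 = -0.0590 * 10.9800 * 0.9709308776 * 0.4061695748 = -0.2554759677
Term 3 = 0 (no dividend yield, q = 0)
Theta = -0.8478999194 + (-0.2554759677) + (0.0000000000) = -1.103376

Answer: Theta = -1.103376


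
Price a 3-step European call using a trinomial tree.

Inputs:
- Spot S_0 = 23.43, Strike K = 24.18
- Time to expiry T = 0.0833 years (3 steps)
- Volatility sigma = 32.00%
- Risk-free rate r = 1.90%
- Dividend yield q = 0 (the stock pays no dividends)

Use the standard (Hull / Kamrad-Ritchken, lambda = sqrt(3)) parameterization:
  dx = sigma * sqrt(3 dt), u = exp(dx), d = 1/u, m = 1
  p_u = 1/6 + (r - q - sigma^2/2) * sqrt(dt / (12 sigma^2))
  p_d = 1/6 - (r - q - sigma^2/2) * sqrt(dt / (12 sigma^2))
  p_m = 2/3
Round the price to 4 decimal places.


Answer: Price = V(0,0) = 0.5850

Derivation:
dt = T/N = 0.027767; dx = sigma*sqrt(3*dt) = 0.092358
u = exp(dx) = 1.096757; d = 1/u = 0.911779
p_u = 0.161826, p_m = 0.666667, p_d = 0.171507
Discount per step: exp(-r*dt) = 0.999473
Stock lattice S(k, j) with j the centered position index:
  k=0: S(0,+0) = 23.4300
  k=1: S(1,-1) = 21.3630; S(1,+0) = 23.4300; S(1,+1) = 25.6970
  k=2: S(2,-2) = 19.4783; S(2,-1) = 21.3630; S(2,+0) = 23.4300; S(2,+1) = 25.6970; S(2,+2) = 28.1834
  k=3: S(3,-3) = 17.7599; S(3,-2) = 19.4783; S(3,-1) = 21.3630; S(3,+0) = 23.4300; S(3,+1) = 25.6970; S(3,+2) = 28.1834; S(3,+3) = 30.9103
Terminal payoffs V(N, j) = max(S_T - K, 0):
  V(3,-3) = 0.000000; V(3,-2) = 0.000000; V(3,-1) = 0.000000; V(3,+0) = 0.000000; V(3,+1) = 1.517015; V(3,+2) = 4.003378; V(3,+3) = 6.730315
Backward induction: V(k, j) = exp(-r*dt) * [p_u * V(k+1, j+1) + p_m * V(k+1, j) + p_d * V(k+1, j-1)]
  V(2,-2) = exp(-r*dt) * [p_u*0.000000 + p_m*0.000000 + p_d*0.000000] = 0.000000
  V(2,-1) = exp(-r*dt) * [p_u*0.000000 + p_m*0.000000 + p_d*0.000000] = 0.000000
  V(2,+0) = exp(-r*dt) * [p_u*1.517015 + p_m*0.000000 + p_d*0.000000] = 0.245363
  V(2,+1) = exp(-r*dt) * [p_u*4.003378 + p_m*1.517015 + p_d*0.000000] = 1.658320
  V(2,+2) = exp(-r*dt) * [p_u*6.730315 + p_m*4.003378 + p_d*1.517015] = 4.016120
  V(1,-1) = exp(-r*dt) * [p_u*0.245363 + p_m*0.000000 + p_d*0.000000] = 0.039685
  V(1,+0) = exp(-r*dt) * [p_u*1.658320 + p_m*0.245363 + p_d*0.000000] = 0.431708
  V(1,+1) = exp(-r*dt) * [p_u*4.016120 + p_m*1.658320 + p_d*0.245363] = 1.796594
  V(0,+0) = exp(-r*dt) * [p_u*1.796594 + p_m*0.431708 + p_d*0.039685] = 0.585039


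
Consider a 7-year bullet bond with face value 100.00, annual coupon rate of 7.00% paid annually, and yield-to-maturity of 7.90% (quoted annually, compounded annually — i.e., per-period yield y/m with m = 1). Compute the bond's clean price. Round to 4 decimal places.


Coupon per period c = face * coupon_rate / m = 7.000000
Periods per year m = 1; per-period yield y/m = 0.079000
Number of cashflows N = 7
Cashflows (t years, CF_t, discount factor 1/(1+y/m)^(m*t), PV):
  t = 1.0000: CF_t = 7.000000, DF = 0.926784, PV = 6.487488
  t = 2.0000: CF_t = 7.000000, DF = 0.858929, PV = 6.012501
  t = 3.0000: CF_t = 7.000000, DF = 0.796041, PV = 5.572290
  t = 4.0000: CF_t = 7.000000, DF = 0.737758, PV = 5.164309
  t = 5.0000: CF_t = 7.000000, DF = 0.683743, PV = 4.786200
  t = 6.0000: CF_t = 7.000000, DF = 0.633682, PV = 4.435774
  t = 7.0000: CF_t = 107.000000, DF = 0.587286, PV = 62.839637
Price P = sum_t PV_t = 95.298199

Answer: Price = 95.2982


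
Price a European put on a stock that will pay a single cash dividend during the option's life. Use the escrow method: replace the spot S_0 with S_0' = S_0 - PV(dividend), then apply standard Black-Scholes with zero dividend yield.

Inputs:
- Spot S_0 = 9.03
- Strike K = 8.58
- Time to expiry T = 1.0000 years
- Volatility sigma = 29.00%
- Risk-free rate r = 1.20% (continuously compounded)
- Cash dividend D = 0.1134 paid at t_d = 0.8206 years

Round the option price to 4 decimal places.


Answer: Price = 0.7978

Derivation:
PV(D) = D * exp(-r * t_d) = 0.1134 * 0.99020112 = 0.11228881
S_0' = S_0 - PV(D) = 9.0300 - 0.11228881 = 8.91771119
d1 = (ln(S_0'/K) + (r + sigma^2/2)*T) / (sigma*sqrt(T)) = 0.31950140
d2 = d1 - sigma*sqrt(T) = 0.02950140
exp(-rT) = 0.98807171
N(-d1) = 0.37467316; N(-d2) = 0.48823235
P = K * exp(-rT) * N(-d2) - S_0' * N(-d1) = 8.5800 * 0.98807171 * 0.48823235 - 8.91771119 * 0.37467316 = 0.7978


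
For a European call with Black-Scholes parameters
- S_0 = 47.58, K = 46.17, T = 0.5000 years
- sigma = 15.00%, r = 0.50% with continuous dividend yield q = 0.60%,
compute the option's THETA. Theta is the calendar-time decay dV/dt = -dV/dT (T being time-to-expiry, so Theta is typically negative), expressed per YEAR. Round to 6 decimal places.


d1 = 0.3319373094; d2 = 0.2258712922
phi(d1) = 0.3775585127; exp(-qT) = 0.9970044955; exp(-rT) = 0.9975031224
Theta = -S*exp(-qT)*phi(d1)*sigma/(2*sqrt(T)) - r*K*exp(-rT)*N(d2) + q*S*exp(-qT)*N(d1)
N(d1) = 0.6300317014; N(d2) = 0.5893492368; sqrt(T) = 0.7071067812
Term 1 = -47.5800 * 0.9970044955 * 0.3775585127 * 0.1500 / (2 * 0.7071067812) = -1.8996871371
Term 2 = -0.0050 * 46.1700 * 0.9975031224 * 0.5893492368 = -0.1357115679
Term 3 = 0.0060 * 47.5800 * 0.9970044955 * 0.6300317014 = 0.1793226743
Theta = -1.8996871371 + (-0.1357115679) + (0.1793226743) = -1.856076

Answer: Theta = -1.856076


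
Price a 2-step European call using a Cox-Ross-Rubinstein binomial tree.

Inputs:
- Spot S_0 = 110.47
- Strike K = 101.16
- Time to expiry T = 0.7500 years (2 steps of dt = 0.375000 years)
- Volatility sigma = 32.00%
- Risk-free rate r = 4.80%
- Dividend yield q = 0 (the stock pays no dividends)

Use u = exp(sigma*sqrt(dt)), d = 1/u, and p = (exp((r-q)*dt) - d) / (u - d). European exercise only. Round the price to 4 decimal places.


dt = T/N = 0.375000
u = exp(sigma*sqrt(dt)) = 1.216477; d = 1/u = 0.822046
p = (exp((r-q)*dt) - d) / (u - d) = 0.497215
Discount per step: exp(-r*dt) = 0.982161
Stock lattice S(k, i) with i counting down-moves:
  k=0: S(0,0) = 110.4700
  k=1: S(1,0) = 134.3842; S(1,1) = 90.8114
  k=2: S(2,0) = 163.4754; S(2,1) = 110.4700; S(2,2) = 74.6511
Terminal payoffs V(N, i) = max(S_T - K, 0):
  V(2,0) = 62.315372; V(2,1) = 9.310000; V(2,2) = 0.000000
Backward induction: V(k, i) = exp(-r*dt) * [p * V(k+1, i) + (1-p) * V(k+1, i+1)].
  V(1,0) = exp(-r*dt) * [p*62.315372 + (1-p)*9.310000] = 35.028831
  V(1,1) = exp(-r*dt) * [p*9.310000 + (1-p)*0.000000] = 4.546493
  V(0,0) = exp(-r*dt) * [p*35.028831 + (1-p)*4.546493] = 19.351288

Answer: Price = V(0,0) = 19.3513


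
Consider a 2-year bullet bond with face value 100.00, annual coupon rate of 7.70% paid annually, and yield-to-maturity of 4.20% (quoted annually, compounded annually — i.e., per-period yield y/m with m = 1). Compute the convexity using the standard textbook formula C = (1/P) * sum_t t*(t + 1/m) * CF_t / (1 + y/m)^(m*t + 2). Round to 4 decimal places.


Coupon per period c = face * coupon_rate / m = 7.700000
Periods per year m = 1; per-period yield y/m = 0.042000
Number of cashflows N = 2
Cashflows (t years, CF_t, discount factor 1/(1+y/m)^(m*t), PV):
  t = 1.0000: CF_t = 7.700000, DF = 0.959693, PV = 7.389635
  t = 2.0000: CF_t = 107.700000, DF = 0.921010, PV = 99.192826
Price P = sum_t PV_t = 106.582462
Convexity numerator sum_t t*(t + 1/m) * CF_t / (1+y/m)^(m*t + 2):
  t = 1.0000: term = 13.611863
  t = 2.0000: term = 548.145784
Convexity = (1/P) * sum = 561.757646 / 106.582462 = 5.270639

Answer: Convexity = 5.2706


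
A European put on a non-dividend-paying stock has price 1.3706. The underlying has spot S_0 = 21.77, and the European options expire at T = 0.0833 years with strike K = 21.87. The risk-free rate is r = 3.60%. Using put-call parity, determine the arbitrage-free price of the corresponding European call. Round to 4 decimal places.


Put-call parity: C - P = S_0 * exp(-qT) - K * exp(-rT).
S_0 * exp(-qT) = 21.7700 * 1.00000000 = 21.77000000
K * exp(-rT) = 21.8700 * 0.99700569 = 21.80451448
C = P + S*exp(-qT) - K*exp(-rT)
C = 1.3706 + 21.77000000 - 21.80451448 = 1.3361

Answer: Call price = 1.3361


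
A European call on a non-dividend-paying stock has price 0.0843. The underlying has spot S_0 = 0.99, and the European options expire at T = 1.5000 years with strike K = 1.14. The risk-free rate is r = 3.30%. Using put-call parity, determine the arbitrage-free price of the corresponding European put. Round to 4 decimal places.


Put-call parity: C - P = S_0 * exp(-qT) - K * exp(-rT).
S_0 * exp(-qT) = 0.9900 * 1.00000000 = 0.99000000
K * exp(-rT) = 1.1400 * 0.95170516 = 1.08494388
P = C - S*exp(-qT) + K*exp(-rT)
P = 0.0843 - 0.99000000 + 1.08494388 = 0.1792

Answer: Put price = 0.1792


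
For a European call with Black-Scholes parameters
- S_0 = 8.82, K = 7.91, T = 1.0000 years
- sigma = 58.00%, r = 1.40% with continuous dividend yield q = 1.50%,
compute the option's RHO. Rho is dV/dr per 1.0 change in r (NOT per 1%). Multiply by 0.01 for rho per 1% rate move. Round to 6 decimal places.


Answer: Rho = 3.577050

Derivation:
d1 = 0.4760242901; d2 = -0.1039757099
phi(d1) = 0.3562088383; exp(-qT) = 0.9851119396; exp(-rT) = 0.9860975443
N(d2) = 0.4585943124
Rho = K*T*exp(-rT)*N(d2) = 7.9100 * 1.0000 * 0.9860975443 * 0.4585943124 = 3.577050


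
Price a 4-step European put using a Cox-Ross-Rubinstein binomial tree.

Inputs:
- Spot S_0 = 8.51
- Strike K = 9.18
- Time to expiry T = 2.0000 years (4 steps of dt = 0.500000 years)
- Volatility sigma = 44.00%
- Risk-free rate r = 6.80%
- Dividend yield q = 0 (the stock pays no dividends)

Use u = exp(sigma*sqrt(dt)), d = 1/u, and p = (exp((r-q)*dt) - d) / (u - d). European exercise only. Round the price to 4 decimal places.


Answer: Price = V(0,0) = 1.7528

Derivation:
dt = T/N = 0.500000
u = exp(sigma*sqrt(dt)) = 1.364963; d = 1/u = 0.732621
p = (exp((r-q)*dt) - d) / (u - d) = 0.477533
Discount per step: exp(-r*dt) = 0.966572
Stock lattice S(k, i) with i counting down-moves:
  k=0: S(0,0) = 8.5100
  k=1: S(1,0) = 11.6158; S(1,1) = 6.2346
  k=2: S(2,0) = 15.8552; S(2,1) = 8.5100; S(2,2) = 4.5676
  k=3: S(3,0) = 21.6417; S(3,1) = 11.6158; S(3,2) = 6.2346; S(3,3) = 3.3463
  k=4: S(4,0) = 29.5401; S(4,1) = 15.8552; S(4,2) = 8.5100; S(4,3) = 4.5676; S(4,4) = 2.4516
Terminal payoffs V(N, i) = max(K - S_T, 0):
  V(4,0) = 0.000000; V(4,1) = 0.000000; V(4,2) = 0.670000; V(4,3) = 4.612400; V(4,4) = 6.728417
Backward induction: V(k, i) = exp(-r*dt) * [p * V(k+1, i) + (1-p) * V(k+1, i+1)].
  V(3,0) = exp(-r*dt) * [p*0.000000 + (1-p)*0.000000] = 0.000000
  V(3,1) = exp(-r*dt) * [p*0.000000 + (1-p)*0.670000] = 0.338351
  V(3,2) = exp(-r*dt) * [p*0.670000 + (1-p)*4.612400] = 2.638523
  V(3,3) = exp(-r*dt) * [p*4.612400 + (1-p)*6.728417] = 5.526807
  V(2,0) = exp(-r*dt) * [p*0.000000 + (1-p)*0.338351] = 0.170868
  V(2,1) = exp(-r*dt) * [p*0.338351 + (1-p)*2.638523] = 1.488632
  V(2,2) = exp(-r*dt) * [p*2.638523 + (1-p)*5.526807] = 4.008911
  V(1,0) = exp(-r*dt) * [p*0.170868 + (1-p)*1.488632] = 0.830630
  V(1,1) = exp(-r*dt) * [p*1.488632 + (1-p)*4.008911] = 2.711616
  V(0,0) = exp(-r*dt) * [p*0.830630 + (1-p)*2.711616] = 1.752765


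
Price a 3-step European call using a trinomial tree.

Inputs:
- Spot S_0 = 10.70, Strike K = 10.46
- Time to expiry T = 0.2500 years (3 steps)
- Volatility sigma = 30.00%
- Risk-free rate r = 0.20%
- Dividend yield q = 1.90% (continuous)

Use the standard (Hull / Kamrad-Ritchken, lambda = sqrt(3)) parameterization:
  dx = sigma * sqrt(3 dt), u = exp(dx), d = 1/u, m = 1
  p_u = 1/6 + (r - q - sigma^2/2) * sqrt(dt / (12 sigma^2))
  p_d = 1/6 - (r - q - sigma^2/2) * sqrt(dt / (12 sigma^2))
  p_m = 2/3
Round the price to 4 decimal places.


dt = T/N = 0.083333; dx = sigma*sqrt(3*dt) = 0.150000
u = exp(dx) = 1.161834; d = 1/u = 0.860708
p_u = 0.149444, p_m = 0.666667, p_d = 0.183889
Discount per step: exp(-r*dt) = 0.999833
Stock lattice S(k, j) with j the centered position index:
  k=0: S(0,+0) = 10.7000
  k=1: S(1,-1) = 9.2096; S(1,+0) = 10.7000; S(1,+1) = 12.4316
  k=2: S(2,-2) = 7.9268; S(2,-1) = 9.2096; S(2,+0) = 10.7000; S(2,+1) = 12.4316; S(2,+2) = 14.4435
  k=3: S(3,-3) = 6.8226; S(3,-2) = 7.9268; S(3,-1) = 9.2096; S(3,+0) = 10.7000; S(3,+1) = 12.4316; S(3,+2) = 14.4435; S(3,+3) = 16.7809
Terminal payoffs V(N, j) = max(S_T - K, 0):
  V(3,-3) = 0.000000; V(3,-2) = 0.000000; V(3,-1) = 0.000000; V(3,+0) = 0.240000; V(3,+1) = 1.971626; V(3,+2) = 3.983489; V(3,+3) = 6.320940
Backward induction: V(k, j) = exp(-r*dt) * [p_u * V(k+1, j+1) + p_m * V(k+1, j) + p_d * V(k+1, j-1)]
  V(2,-2) = exp(-r*dt) * [p_u*0.000000 + p_m*0.000000 + p_d*0.000000] = 0.000000
  V(2,-1) = exp(-r*dt) * [p_u*0.240000 + p_m*0.000000 + p_d*0.000000] = 0.035861
  V(2,+0) = exp(-r*dt) * [p_u*1.971626 + p_m*0.240000 + p_d*0.000000] = 0.454573
  V(2,+1) = exp(-r*dt) * [p_u*3.983489 + p_m*1.971626 + p_d*0.240000] = 1.953536
  V(2,+2) = exp(-r*dt) * [p_u*6.320940 + p_m*3.983489 + p_d*1.971626] = 3.962189
  V(1,-1) = exp(-r*dt) * [p_u*0.454573 + p_m*0.035861 + p_d*0.000000] = 0.091825
  V(1,+0) = exp(-r*dt) * [p_u*1.953536 + p_m*0.454573 + p_d*0.035861] = 0.601488
  V(1,+1) = exp(-r*dt) * [p_u*3.962189 + p_m*1.953536 + p_d*0.454573] = 1.977745
  V(0,+0) = exp(-r*dt) * [p_u*1.977745 + p_m*0.601488 + p_d*0.091825] = 0.713322

Answer: Price = V(0,0) = 0.7133


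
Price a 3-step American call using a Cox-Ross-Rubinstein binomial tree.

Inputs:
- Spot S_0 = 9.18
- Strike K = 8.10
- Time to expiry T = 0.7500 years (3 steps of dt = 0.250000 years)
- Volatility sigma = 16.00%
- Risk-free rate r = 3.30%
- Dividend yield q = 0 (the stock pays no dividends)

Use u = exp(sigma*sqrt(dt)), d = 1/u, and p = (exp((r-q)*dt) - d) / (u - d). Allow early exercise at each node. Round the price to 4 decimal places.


dt = T/N = 0.250000
u = exp(sigma*sqrt(dt)) = 1.083287; d = 1/u = 0.923116
p = (exp((r-q)*dt) - d) / (u - d) = 0.531731
Discount per step: exp(-r*dt) = 0.991784
Stock lattice S(k, i) with i counting down-moves:
  k=0: S(0,0) = 9.1800
  k=1: S(1,0) = 9.9446; S(1,1) = 8.4742
  k=2: S(2,0) = 10.7728; S(2,1) = 9.1800; S(2,2) = 7.8227
  k=3: S(3,0) = 11.6701; S(3,1) = 9.9446; S(3,2) = 8.4742; S(3,3) = 7.2212
Terminal payoffs V(N, i) = max(S_T - K, 0):
  V(3,0) = 3.570067; V(3,1) = 1.844575; V(3,2) = 0.374208; V(3,3) = 0.000000
Backward induction: V(k, i) = exp(-r*dt) * [p * V(k+1, i) + (1-p) * V(k+1, i+1)]; then take max(V_cont, immediate exercise) for American.
  V(2,0) = exp(-r*dt) * [p*3.570067 + (1-p)*1.844575] = 2.739380; exercise = 2.672830; V(2,0) = max -> 2.739380
  V(2,1) = exp(-r*dt) * [p*1.844575 + (1-p)*0.374208] = 1.146550; exercise = 1.080000; V(2,1) = max -> 1.146550
  V(2,2) = exp(-r*dt) * [p*0.374208 + (1-p)*0.000000] = 0.197343; exercise = 0.000000; V(2,2) = max -> 0.197343
  V(1,0) = exp(-r*dt) * [p*2.739380 + (1-p)*1.146550] = 1.977129; exercise = 1.844575; V(1,0) = max -> 1.977129
  V(1,1) = exp(-r*dt) * [p*1.146550 + (1-p)*0.197343] = 0.696298; exercise = 0.374208; V(1,1) = max -> 0.696298
  V(0,0) = exp(-r*dt) * [p*1.977129 + (1-p)*0.696298] = 1.366039; exercise = 1.080000; V(0,0) = max -> 1.366039

Answer: Price = V(0,0) = 1.3660


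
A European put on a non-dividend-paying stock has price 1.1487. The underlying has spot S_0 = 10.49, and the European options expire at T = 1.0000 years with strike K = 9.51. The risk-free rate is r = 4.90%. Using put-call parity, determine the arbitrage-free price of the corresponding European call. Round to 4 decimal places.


Put-call parity: C - P = S_0 * exp(-qT) - K * exp(-rT).
S_0 * exp(-qT) = 10.4900 * 1.00000000 = 10.49000000
K * exp(-rT) = 9.5100 * 0.95218113 = 9.05524254
C = P + S*exp(-qT) - K*exp(-rT)
C = 1.1487 + 10.49000000 - 9.05524254 = 2.5835

Answer: Call price = 2.5835


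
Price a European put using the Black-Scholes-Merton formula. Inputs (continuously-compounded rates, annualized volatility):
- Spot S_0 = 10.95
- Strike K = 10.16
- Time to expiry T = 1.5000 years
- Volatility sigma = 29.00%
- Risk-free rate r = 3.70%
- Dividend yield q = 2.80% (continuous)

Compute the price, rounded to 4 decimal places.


d1 = (ln(S/K) + (r - q + 0.5*sigma^2) * T) / (sigma * sqrt(T)) = 0.42642523
d2 = d1 - sigma * sqrt(T) = 0.07124922
exp(-rT) = 0.94601202; exp(-qT) = 0.95886978
P = K * exp(-rT) * N(-d2) - S_0 * exp(-qT) * N(-d1)
N(-d1) = 0.33489901; N(-d2) = 0.47159970
P = 10.1600 * 0.94601202 * 0.47159970 - 10.9500 * 0.95886978 * 0.33489901 = 1.0165

Answer: Price = 1.0165


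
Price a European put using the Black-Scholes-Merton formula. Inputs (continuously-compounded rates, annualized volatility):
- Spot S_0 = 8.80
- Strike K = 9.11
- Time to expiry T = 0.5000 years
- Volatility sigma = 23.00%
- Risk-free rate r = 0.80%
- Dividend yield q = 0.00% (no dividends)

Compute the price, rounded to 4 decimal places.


d1 = (ln(S/K) + (r - q + 0.5*sigma^2) * T) / (sigma * sqrt(T)) = -0.10696367
d2 = d1 - sigma * sqrt(T) = -0.26959823
exp(-rT) = 0.99600799; exp(-qT) = 1.00000000
P = K * exp(-rT) * N(-d2) - S_0 * exp(-qT) * N(-d1)
N(-d1) = 0.54259110; N(-d2) = 0.60626532
P = 9.1100 * 0.99600799 * 0.60626532 - 8.8000 * 1.00000000 * 0.54259110 = 0.7262

Answer: Price = 0.7262


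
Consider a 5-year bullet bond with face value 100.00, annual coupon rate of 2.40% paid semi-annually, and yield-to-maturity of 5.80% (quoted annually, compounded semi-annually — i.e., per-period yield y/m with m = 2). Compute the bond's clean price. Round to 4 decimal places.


Answer: Price = 85.4244

Derivation:
Coupon per period c = face * coupon_rate / m = 1.200000
Periods per year m = 2; per-period yield y/m = 0.029000
Number of cashflows N = 10
Cashflows (t years, CF_t, discount factor 1/(1+y/m)^(m*t), PV):
  t = 0.5000: CF_t = 1.200000, DF = 0.971817, PV = 1.166181
  t = 1.0000: CF_t = 1.200000, DF = 0.944429, PV = 1.133315
  t = 1.5000: CF_t = 1.200000, DF = 0.917812, PV = 1.101375
  t = 2.0000: CF_t = 1.200000, DF = 0.891946, PV = 1.070335
  t = 2.5000: CF_t = 1.200000, DF = 0.866808, PV = 1.040170
  t = 3.0000: CF_t = 1.200000, DF = 0.842379, PV = 1.010855
  t = 3.5000: CF_t = 1.200000, DF = 0.818639, PV = 0.982367
  t = 4.0000: CF_t = 1.200000, DF = 0.795567, PV = 0.954681
  t = 4.5000: CF_t = 1.200000, DF = 0.773146, PV = 0.927775
  t = 5.0000: CF_t = 101.200000, DF = 0.751357, PV = 76.037314
Price P = sum_t PV_t = 85.424367


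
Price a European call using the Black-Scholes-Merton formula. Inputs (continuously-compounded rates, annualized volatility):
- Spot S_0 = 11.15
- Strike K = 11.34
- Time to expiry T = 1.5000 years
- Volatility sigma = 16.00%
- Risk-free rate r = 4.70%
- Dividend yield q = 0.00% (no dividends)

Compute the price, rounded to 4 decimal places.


Answer: Price = 1.1699

Derivation:
d1 = (ln(S/K) + (r - q + 0.5*sigma^2) * T) / (sigma * sqrt(T)) = 0.37152227
d2 = d1 - sigma * sqrt(T) = 0.17556309
exp(-rT) = 0.93192774; exp(-qT) = 1.00000000
C = S_0 * exp(-qT) * N(d1) - K * exp(-rT) * N(d2)
N(d1) = 0.64487571; N(d2) = 0.56968140
C = 11.1500 * 1.00000000 * 0.64487571 - 11.3400 * 0.93192774 * 0.56968140 = 1.1699


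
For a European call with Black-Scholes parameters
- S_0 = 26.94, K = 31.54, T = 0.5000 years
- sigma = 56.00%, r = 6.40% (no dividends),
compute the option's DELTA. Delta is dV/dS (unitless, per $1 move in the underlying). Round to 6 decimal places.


Answer: Delta = 0.452515

Derivation:
d1 = -0.1193101538; d2 = -0.5152899513
phi(d1) = 0.3961129070; exp(-qT) = 1.0000000000; exp(-rT) = 0.9685065821
N(d1) = 0.4525148197
Delta = exp(-qT) * N(d1) = 1.0000000000 * 0.4525148197 = 0.452515


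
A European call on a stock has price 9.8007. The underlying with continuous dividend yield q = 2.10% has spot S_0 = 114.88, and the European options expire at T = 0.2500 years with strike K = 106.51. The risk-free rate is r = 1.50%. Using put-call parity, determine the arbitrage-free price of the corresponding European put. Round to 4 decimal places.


Put-call parity: C - P = S_0 * exp(-qT) - K * exp(-rT).
S_0 * exp(-qT) = 114.8800 * 0.99476376 = 114.27846042
K * exp(-rT) = 106.5100 * 0.99625702 = 106.11133546
P = C - S*exp(-qT) + K*exp(-rT)
P = 9.8007 - 114.27846042 + 106.11133546 = 1.6336

Answer: Put price = 1.6336


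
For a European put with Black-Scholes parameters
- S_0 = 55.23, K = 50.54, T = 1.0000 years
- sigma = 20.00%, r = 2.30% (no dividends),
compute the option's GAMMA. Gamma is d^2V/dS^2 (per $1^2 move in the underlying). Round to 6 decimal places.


d1 = 0.6587059098; d2 = 0.4587059098
phi(d1) = 0.3211377016; exp(-qT) = 1.0000000000; exp(-rT) = 0.9772624838
Gamma = exp(-qT) * phi(d1) / (S * sigma * sqrt(T)) = 1.0000000000 * 0.3211377016 / (55.2300 * 0.2000 * 1.0000000000) = 0.029073

Answer: Gamma = 0.029073


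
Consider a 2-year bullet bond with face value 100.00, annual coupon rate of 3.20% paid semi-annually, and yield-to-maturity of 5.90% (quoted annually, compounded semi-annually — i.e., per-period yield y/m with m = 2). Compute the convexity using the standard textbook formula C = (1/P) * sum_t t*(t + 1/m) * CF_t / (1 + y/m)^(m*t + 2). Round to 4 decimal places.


Answer: Convexity = 4.5665

Derivation:
Coupon per period c = face * coupon_rate / m = 1.600000
Periods per year m = 2; per-period yield y/m = 0.029500
Number of cashflows N = 4
Cashflows (t years, CF_t, discount factor 1/(1+y/m)^(m*t), PV):
  t = 0.5000: CF_t = 1.600000, DF = 0.971345, PV = 1.554153
  t = 1.0000: CF_t = 1.600000, DF = 0.943512, PV = 1.509619
  t = 1.5000: CF_t = 1.600000, DF = 0.916476, PV = 1.466361
  t = 2.0000: CF_t = 101.600000, DF = 0.890214, PV = 90.445779
Price P = sum_t PV_t = 94.975911
Convexity numerator sum_t t*(t + 1/m) * CF_t / (1+y/m)^(m*t + 2):
  t = 0.5000: term = 0.733181
  t = 1.0000: term = 2.136514
  t = 1.5000: term = 4.150587
  t = 2.0000: term = 426.683262
Convexity = (1/P) * sum = 433.703544 / 94.975911 = 4.566458


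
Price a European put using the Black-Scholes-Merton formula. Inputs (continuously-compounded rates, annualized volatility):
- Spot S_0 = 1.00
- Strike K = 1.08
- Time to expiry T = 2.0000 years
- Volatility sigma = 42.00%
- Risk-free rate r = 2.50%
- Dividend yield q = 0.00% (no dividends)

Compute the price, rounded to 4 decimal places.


d1 = (ln(S/K) + (r - q + 0.5*sigma^2) * T) / (sigma * sqrt(T)) = 0.25159357
d2 = d1 - sigma * sqrt(T) = -0.34237612
exp(-rT) = 0.95122942; exp(-qT) = 1.00000000
P = K * exp(-rT) * N(-d2) - S_0 * exp(-qT) * N(-d1)
N(-d1) = 0.40067761; N(-d2) = 0.63396607
P = 1.0800 * 0.95122942 * 0.63396607 - 1.0000 * 1.00000000 * 0.40067761 = 0.2506

Answer: Price = 0.2506


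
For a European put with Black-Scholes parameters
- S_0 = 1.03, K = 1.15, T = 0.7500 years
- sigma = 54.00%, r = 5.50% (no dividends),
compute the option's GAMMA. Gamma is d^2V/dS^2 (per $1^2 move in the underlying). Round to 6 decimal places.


Answer: Gamma = 0.825141

Derivation:
d1 = 0.0863819923; d2 = -0.3812717258
phi(d1) = 0.3974566301; exp(-qT) = 1.0000000000; exp(-rT) = 0.9595892027
Gamma = exp(-qT) * phi(d1) / (S * sigma * sqrt(T)) = 1.0000000000 * 0.3974566301 / (1.0300 * 0.5400 * 0.8660254038) = 0.825141


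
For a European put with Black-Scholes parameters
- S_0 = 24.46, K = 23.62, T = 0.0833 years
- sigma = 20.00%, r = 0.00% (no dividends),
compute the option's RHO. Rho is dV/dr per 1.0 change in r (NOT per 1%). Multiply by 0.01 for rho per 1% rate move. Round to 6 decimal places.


Answer: Rho = -0.555101

Derivation:
d1 = 0.6342535183; d2 = 0.5765300395
phi(d1) = 0.3262545755; exp(-qT) = 1.0000000000; exp(-rT) = 1.0000000000
N(-d2) = 0.2821284858
Rho = -K*T*exp(-rT)*N(-d2) = -23.6200 * 0.0833 * 1.0000000000 * 0.2821284858 = -0.555101


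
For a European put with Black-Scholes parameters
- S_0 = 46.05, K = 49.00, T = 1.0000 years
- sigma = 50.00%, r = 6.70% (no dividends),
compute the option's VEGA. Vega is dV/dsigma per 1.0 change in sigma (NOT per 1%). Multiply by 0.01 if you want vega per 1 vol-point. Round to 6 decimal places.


d1 = 0.2598149292; d2 = -0.2401850708
phi(d1) = 0.3857019215; exp(-qT) = 1.0000000000; exp(-rT) = 0.9351952013
Vega = S * exp(-qT) * phi(d1) * sqrt(T) = 46.0500 * 1.0000000000 * 0.3857019215 * 1.0000000000 = 17.761573

Answer: Vega = 17.761573


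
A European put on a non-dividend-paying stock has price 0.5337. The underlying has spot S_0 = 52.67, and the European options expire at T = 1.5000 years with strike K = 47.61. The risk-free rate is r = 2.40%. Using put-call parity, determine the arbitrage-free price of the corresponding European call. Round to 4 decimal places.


Put-call parity: C - P = S_0 * exp(-qT) - K * exp(-rT).
S_0 * exp(-qT) = 52.6700 * 1.00000000 = 52.67000000
K * exp(-rT) = 47.6100 * 0.96464029 = 45.92652437
C = P + S*exp(-qT) - K*exp(-rT)
C = 0.5337 + 52.67000000 - 45.92652437 = 7.2772

Answer: Call price = 7.2772


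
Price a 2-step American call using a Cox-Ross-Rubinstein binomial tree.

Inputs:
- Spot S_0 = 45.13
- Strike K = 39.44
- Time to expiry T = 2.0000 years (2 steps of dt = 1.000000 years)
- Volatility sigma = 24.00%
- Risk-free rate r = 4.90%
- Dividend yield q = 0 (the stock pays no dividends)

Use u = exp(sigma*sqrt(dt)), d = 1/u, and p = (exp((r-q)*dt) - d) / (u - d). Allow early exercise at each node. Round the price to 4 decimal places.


dt = T/N = 1.000000
u = exp(sigma*sqrt(dt)) = 1.271249; d = 1/u = 0.786628
p = (exp((r-q)*dt) - d) / (u - d) = 0.543914
Discount per step: exp(-r*dt) = 0.952181
Stock lattice S(k, i) with i counting down-moves:
  k=0: S(0,0) = 45.1300
  k=1: S(1,0) = 57.3715; S(1,1) = 35.5005
  k=2: S(2,0) = 72.9334; S(2,1) = 45.1300; S(2,2) = 27.9257
Terminal payoffs V(N, i) = max(S_T - K, 0):
  V(2,0) = 33.493438; V(2,1) = 5.690000; V(2,2) = 0.000000
Backward induction: V(k, i) = exp(-r*dt) * [p * V(k+1, i) + (1-p) * V(k+1, i+1)]; then take max(V_cont, immediate exercise) for American.
  V(1,0) = exp(-r*dt) * [p*33.493438 + (1-p)*5.690000] = 19.817450; exercise = 17.931474; V(1,0) = max -> 19.817450
  V(1,1) = exp(-r*dt) * [p*5.690000 + (1-p)*0.000000] = 2.946880; exercise = 0.000000; V(1,1) = max -> 2.946880
  V(0,0) = exp(-r*dt) * [p*19.817450 + (1-p)*2.946880] = 11.543316; exercise = 5.690000; V(0,0) = max -> 11.543316

Answer: Price = V(0,0) = 11.5433
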